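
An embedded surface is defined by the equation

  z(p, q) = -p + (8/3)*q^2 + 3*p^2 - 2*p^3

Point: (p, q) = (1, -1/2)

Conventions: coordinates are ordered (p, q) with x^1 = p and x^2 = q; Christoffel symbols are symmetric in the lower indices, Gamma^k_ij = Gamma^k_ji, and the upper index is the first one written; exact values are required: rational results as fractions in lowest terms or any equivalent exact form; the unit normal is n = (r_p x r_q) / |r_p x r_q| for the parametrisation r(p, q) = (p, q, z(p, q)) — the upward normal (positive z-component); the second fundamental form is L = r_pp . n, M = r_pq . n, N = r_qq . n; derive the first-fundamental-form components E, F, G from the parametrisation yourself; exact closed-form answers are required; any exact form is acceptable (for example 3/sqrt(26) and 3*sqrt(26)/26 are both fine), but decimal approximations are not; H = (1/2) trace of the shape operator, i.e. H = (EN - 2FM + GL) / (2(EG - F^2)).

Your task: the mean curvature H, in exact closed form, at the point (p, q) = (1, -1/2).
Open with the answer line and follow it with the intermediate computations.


Answer: H = -513*sqrt(82)/6724

z_p = -1, z_q = -8/3, z_pp = -6, z_pq = 0, z_qq = 16/3
E = 2, F = 8/3, G = 73/9; answer radicand W^2 = 82/9
unnormalised second-form numerators: l = -6, m = 0, n = 16/3; L = l/sqrt(82/9), and similarly M = m/sqrt(W^2), N = n/sqrt(W^2)
H = (E*n - 2*F*m + G*l) / (2*(EG - F^2)*sqrt(W^2)); E*n - 2*F*m + G*l = -38, EG - F^2 = 82/9, so H = (-171/82)/sqrt(82/9)


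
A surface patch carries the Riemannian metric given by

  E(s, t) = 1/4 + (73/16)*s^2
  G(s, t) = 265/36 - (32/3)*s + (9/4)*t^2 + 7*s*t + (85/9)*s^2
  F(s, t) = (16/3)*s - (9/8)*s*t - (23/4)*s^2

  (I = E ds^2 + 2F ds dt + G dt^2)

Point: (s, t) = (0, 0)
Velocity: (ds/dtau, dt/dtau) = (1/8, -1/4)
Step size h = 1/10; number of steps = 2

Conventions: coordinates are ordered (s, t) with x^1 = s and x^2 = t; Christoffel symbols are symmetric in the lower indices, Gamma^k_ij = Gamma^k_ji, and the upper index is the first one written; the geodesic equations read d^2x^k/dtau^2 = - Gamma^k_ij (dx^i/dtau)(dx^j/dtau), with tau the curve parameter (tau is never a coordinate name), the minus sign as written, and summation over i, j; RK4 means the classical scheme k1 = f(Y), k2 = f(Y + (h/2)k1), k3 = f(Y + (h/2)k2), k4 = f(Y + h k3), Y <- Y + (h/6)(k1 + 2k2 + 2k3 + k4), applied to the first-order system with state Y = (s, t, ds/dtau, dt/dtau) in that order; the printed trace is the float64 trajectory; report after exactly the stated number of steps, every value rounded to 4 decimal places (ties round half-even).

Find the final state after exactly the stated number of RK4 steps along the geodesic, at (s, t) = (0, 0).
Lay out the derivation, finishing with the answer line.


f(Y) = (ds/dtau, dt/dtau, -Gamma^s_ij Y'^i Y'^j, -Gamma^t_ij Y'^i Y'^j) with the Gammas evaluated at the stage position; h = 0.100000; intermediate values shown to 6 dp
step 0: s = 0.0000, t = 0.0000, ds/dtau = 0.1250, dt/dtau = -0.2500
step 1:
  k1: at (s, t) = (0.000000, 0.000000), (ds/dtau, dt/dtau) = (0.125000, -0.250000); Gamma_sss = 0.000000, Gamma_sst = 0.000000, Gamma_stt = 21.333333, Gamma_tss = 0.724528, Gamma_tst = -0.724528, Gamma_ttt = 0.000000; k1 = (0.125000, -0.250000, -1.333333, -0.056604)
  k2: at (s, t) = (0.006250, -0.012500), (ds/dtau, dt/dtau) = (0.058333, -0.252830); Gamma_sss = 0.018028, Gamma_sst = 0.096796, Gamma_stt = 21.241904, Gamma_tss = 0.723125, Gamma_tst = -0.729479, Gamma_ttt = -0.097525; k2 = (0.058333, -0.252830, -1.355055, -0.017744)
  k3: at (s, t) = (0.002917, -0.012642), (ds/dtau, dt/dtau) = (0.057247, -0.250887); Gamma_sss = 0.008143, Gamma_sst = 0.045391, Gamma_stt = 21.386660, Gamma_tss = 0.724932, Gamma_tst = -0.729960, Gamma_ttt = -0.047851; k3 = (0.057247, -0.250887, -1.344893, -0.020332)
  k4: at (s, t) = (0.005725, -0.025089), (ds/dtau, dt/dtau) = (-0.009489, -0.252033); Gamma_sss = 0.015966, Gamma_sst = 0.089694, Gamma_stt = 21.441263, Gamma_tss = 0.725299, Gamma_tst = -0.735513, Gamma_ttt = -0.094576; k4 = (-0.009489, -0.252033, -1.362395, 0.009460)
  Y <- Y + (h/6)(k1 + 2k2 + 2k3 + k4): s = 0.0058, t = -0.0252, ds/dtau = -0.0099, dt/dtau = -0.2521
step 2:
  k1: at (s, t) = (0.005778, -0.025158), (ds/dtau, dt/dtau) = (-0.009927, -0.252055); Gamma_sss = 0.016120, Gamma_sst = 0.090525, Gamma_stt = 21.439953, Gamma_tss = 0.725280, Gamma_tst = -0.735542, Gamma_ttt = -0.095402; k1 = (-0.009927, -0.252055, -1.362571, 0.009670)
  k2: at (s, t) = (0.005282, -0.037761), (ds/dtau, dt/dtau) = (-0.078056, -0.251571); Gamma_sss = 0.014241, Gamma_sst = 0.083693, Gamma_stt = 21.638144, Gamma_tss = 0.727355, Gamma_tst = -0.741493, Gamma_ttt = -0.092703; k2 = (-0.078056, -0.251571, -1.372812, 0.030556)
  k3: at (s, t) = (0.001875, -0.037736), (ds/dtau, dt/dtau) = (-0.078568, -0.250527); Gamma_sss = 0.004883, Gamma_sst = 0.029849, Gamma_stt = 21.782600, Gamma_tss = 0.729069, Gamma_tst = -0.741845, Gamma_ttt = -0.040506; k3 = (-0.078568, -0.250527, -1.368365, 0.027246)
  k4: at (s, t) = (-0.002079, -0.050211), (ds/dtau, dt/dtau) = (-0.146764, -0.249330); Gamma_sss = -0.005032, Gamma_sst = -0.033606, Gamma_stt = 22.123206, Gamma_tss = 0.732594, Gamma_tst = -0.748212, Gamma_ttt = 0.017347; k4 = (-0.146764, -0.249330, -1.372735, 0.037900)
  Y <- Y + (h/6)(k1 + 2k2 + 2k3 + k4): s = -0.0021, t = -0.0503, ds/dtau = -0.1469, dt/dtau = -0.2493

Answer: s = -0.0021, t = -0.0503, ds/dtau = -0.1469, dt/dtau = -0.2493


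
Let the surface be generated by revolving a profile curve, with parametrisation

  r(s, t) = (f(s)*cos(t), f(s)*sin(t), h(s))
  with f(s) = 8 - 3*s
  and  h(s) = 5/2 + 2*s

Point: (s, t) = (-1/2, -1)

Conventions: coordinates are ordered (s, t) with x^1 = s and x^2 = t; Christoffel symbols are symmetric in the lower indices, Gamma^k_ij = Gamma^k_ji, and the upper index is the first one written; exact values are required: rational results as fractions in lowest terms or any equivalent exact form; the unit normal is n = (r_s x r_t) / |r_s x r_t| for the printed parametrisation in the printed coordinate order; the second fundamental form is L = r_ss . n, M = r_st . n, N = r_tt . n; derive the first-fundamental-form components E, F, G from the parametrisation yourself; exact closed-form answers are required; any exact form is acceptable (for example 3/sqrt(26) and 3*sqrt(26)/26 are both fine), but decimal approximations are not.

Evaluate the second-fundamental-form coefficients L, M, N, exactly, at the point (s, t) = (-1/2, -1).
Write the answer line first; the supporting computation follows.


Answer: L = 0, M = 0, N = 19*sqrt(13)/13

f = 19/2, f' = -3, f'' = 0, h' = 2, h'' = 0
E = 13, F = 0, G = 361/4; answer radicand W^2 = 13
unnormalised second-form numerators: l = 0, m = 0, n = 19; L = l/sqrt(13), and similarly M = m/sqrt(W^2), N = n/sqrt(W^2)


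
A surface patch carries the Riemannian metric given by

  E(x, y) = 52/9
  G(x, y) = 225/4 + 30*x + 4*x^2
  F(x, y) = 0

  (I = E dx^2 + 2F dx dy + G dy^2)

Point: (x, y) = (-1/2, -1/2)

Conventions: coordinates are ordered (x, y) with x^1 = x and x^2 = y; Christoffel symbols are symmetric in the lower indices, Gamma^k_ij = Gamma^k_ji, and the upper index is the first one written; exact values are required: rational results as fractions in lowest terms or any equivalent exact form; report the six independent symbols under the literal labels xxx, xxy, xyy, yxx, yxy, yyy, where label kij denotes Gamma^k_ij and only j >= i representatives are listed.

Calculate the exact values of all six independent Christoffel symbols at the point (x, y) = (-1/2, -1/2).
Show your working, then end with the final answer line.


E = 52/9, F = 0, G = 169/4 at the point
E_x = 0, E_y = 0, F_x = 0, F_y = 0, G_x = 26, G_y = 0
EG - F^2 = 2197/9;  g^inv = (9/2197) * [[169/4, 0], [0, 52/9]]
first-kind symbols [ij,l] = (1/2)(d_i g_jl + d_j g_il - d_l g_ij): [xx,x] = E_x/2 = 0, [xx,y] = F_x - E_y/2 = 0, [xy,x] = E_y/2 = 0, [xy,y] = G_x/2 = 13, [yy,x] = F_y - G_x/2 = -13, [yy,y] = G_y/2 = 0
Gamma^x_ij = (G*[ij,x] - F*[ij,y])/(EG - F^2), Gamma^y_ij = (E*[ij,y] - F*[ij,x])/(EG - F^2)

Answer: Gamma_xxx = 0, Gamma_xxy = 0, Gamma_xyy = -9/4, Gamma_yxx = 0, Gamma_yxy = 4/13, Gamma_yyy = 0


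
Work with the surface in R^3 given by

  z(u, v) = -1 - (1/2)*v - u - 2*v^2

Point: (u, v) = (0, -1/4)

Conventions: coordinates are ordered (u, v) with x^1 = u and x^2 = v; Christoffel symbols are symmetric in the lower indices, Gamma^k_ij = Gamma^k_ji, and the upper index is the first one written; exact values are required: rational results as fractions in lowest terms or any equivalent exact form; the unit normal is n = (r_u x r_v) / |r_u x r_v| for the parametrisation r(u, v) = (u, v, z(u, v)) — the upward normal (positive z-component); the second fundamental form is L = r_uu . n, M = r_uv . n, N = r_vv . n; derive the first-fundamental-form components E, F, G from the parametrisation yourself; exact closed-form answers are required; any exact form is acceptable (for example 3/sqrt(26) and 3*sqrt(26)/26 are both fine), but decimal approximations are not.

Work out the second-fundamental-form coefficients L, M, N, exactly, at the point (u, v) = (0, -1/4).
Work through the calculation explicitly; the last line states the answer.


z_u = -1, z_v = 1/2, z_uu = 0, z_uv = 0, z_vv = -4
E = 2, F = -1/2, G = 5/4; answer radicand W^2 = 9/4
unnormalised second-form numerators: l = 0, m = 0, n = -4; L = l/sqrt(9/4), and similarly M = m/sqrt(W^2), N = n/sqrt(W^2)

Answer: L = 0, M = 0, N = -8/3


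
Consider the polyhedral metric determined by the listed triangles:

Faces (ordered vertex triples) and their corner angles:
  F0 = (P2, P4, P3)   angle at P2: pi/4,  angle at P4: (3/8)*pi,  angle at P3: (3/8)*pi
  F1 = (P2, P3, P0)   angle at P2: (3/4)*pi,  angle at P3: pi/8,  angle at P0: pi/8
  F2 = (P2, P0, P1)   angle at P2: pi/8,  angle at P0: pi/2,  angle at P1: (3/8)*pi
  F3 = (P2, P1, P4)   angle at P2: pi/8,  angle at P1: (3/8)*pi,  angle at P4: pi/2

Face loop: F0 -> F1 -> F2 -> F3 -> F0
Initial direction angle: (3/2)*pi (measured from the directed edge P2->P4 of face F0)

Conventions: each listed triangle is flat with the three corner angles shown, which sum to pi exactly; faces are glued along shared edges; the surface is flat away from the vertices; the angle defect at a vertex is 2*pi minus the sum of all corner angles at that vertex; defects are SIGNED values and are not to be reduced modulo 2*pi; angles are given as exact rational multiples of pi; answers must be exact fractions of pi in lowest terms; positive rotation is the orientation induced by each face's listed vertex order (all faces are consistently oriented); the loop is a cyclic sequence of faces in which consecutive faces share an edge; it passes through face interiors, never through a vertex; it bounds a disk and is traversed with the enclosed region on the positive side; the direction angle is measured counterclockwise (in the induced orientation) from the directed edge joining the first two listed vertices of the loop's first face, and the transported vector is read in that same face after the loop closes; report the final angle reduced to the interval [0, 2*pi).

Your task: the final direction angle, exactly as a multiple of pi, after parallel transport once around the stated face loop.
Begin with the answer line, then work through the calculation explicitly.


Answer: final direction angle = pi/4

enclosed vertex P2: corner angles sum to (5/4)*pi, defect = 2*pi - (5/4)*pi = (3/4)*pi
adding the enclosed defects to the starting angle (mod 2*pi, induced orientation) gives the holonomy
final angle = (3/2)*pi + (3/4)*pi = pi/4 (mod 2*pi)


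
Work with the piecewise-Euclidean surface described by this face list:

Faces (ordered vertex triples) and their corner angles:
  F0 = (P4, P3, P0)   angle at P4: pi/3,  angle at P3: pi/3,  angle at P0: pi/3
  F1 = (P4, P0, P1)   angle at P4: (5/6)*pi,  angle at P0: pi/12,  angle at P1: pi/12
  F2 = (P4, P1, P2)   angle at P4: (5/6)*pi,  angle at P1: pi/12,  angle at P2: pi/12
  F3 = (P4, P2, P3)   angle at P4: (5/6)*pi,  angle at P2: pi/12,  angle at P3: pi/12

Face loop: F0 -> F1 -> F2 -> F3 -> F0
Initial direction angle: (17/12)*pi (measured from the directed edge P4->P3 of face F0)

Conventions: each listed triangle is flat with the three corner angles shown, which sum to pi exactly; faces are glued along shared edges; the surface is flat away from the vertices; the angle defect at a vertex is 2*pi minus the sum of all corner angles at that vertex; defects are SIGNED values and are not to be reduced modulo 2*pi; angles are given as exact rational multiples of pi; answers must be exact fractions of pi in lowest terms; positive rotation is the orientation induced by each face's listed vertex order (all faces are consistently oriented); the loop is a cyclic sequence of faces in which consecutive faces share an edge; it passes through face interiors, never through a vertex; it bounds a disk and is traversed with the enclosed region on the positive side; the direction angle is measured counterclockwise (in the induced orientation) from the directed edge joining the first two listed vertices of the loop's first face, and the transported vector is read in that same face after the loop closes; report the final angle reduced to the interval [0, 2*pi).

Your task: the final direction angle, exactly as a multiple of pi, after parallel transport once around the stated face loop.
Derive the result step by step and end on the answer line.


enclosed vertex P4: corner angles sum to (17/6)*pi, defect = 2*pi - (17/6)*pi = (-5/6)*pi
the rotation equals the total enclosed defect, so the final angle is initial + defects (mod 2*pi)
final angle = (17/12)*pi - (5/6)*pi = (7/12)*pi (mod 2*pi)

Answer: final direction angle = (7/12)*pi


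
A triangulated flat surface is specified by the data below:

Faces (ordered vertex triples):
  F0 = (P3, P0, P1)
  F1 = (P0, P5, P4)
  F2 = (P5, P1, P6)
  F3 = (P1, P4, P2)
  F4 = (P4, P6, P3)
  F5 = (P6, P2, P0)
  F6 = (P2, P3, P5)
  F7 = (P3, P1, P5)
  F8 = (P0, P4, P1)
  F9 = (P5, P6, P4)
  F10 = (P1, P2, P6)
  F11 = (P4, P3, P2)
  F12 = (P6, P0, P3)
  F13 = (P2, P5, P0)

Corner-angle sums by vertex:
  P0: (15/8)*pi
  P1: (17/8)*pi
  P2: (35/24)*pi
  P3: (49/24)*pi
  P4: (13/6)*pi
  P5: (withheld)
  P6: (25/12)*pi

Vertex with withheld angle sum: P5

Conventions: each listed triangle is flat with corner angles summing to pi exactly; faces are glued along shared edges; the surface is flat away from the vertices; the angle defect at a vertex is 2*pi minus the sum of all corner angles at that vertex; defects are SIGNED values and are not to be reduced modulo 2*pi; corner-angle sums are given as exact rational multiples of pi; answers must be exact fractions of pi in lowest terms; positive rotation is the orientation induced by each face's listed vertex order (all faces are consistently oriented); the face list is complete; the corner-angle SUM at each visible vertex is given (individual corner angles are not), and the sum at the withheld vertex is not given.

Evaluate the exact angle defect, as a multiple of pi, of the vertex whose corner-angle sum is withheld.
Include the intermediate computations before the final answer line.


V = 7, E = 21, F = 14; chi = V - E + F = 0
Gauss-Bonnet: total defect = 2*pi*chi = 0; visible defects sum to pi/4

Answer: defect(P5) = -pi/4


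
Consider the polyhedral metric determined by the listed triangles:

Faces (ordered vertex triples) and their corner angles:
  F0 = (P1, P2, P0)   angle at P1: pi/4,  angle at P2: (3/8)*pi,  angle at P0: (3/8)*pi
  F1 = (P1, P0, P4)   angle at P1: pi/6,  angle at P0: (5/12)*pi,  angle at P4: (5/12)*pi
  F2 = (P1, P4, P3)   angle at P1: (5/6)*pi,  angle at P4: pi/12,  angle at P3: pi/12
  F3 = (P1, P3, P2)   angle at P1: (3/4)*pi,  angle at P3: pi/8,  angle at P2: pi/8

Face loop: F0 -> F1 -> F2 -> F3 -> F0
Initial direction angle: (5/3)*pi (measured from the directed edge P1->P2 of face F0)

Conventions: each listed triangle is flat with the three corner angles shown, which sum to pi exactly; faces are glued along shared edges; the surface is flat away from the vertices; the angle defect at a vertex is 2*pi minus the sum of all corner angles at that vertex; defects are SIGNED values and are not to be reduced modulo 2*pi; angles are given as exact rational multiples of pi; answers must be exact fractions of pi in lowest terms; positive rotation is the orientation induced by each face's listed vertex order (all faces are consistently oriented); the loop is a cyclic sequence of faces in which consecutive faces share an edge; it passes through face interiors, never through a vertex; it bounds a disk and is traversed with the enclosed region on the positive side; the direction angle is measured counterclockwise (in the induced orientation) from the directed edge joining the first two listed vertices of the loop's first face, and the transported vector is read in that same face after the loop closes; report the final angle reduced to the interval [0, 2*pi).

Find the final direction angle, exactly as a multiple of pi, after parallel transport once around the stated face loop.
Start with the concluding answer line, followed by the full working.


Answer: final direction angle = (5/3)*pi

enclosed vertex P1: corner angles sum to 2*pi, defect = 2*pi - 2*pi = 0
the final direction is the initial angle plus the enclosed defects, taken mod 2*pi in the induced orientation
final angle = (5/3)*pi + 0 = (5/3)*pi (mod 2*pi)


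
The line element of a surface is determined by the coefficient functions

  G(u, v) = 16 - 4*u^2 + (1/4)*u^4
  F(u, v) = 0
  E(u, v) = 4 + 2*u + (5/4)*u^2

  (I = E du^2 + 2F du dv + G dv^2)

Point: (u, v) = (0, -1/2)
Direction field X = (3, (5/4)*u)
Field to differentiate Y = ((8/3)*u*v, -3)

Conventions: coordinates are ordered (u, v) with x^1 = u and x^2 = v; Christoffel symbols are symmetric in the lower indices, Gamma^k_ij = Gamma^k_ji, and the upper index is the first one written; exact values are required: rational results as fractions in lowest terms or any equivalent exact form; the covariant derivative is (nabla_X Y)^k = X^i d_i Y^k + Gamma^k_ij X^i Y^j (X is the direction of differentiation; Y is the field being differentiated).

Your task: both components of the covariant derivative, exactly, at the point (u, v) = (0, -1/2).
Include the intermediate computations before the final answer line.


E = 4, F = 0, G = 16 at the point
E_u = 2, E_v = 0, F_u = 0, F_v = 0, G_u = 0, G_v = 0
EG - F^2 = 64;  g^inv = (1/64) * [[16, 0], [0, 4]]
first-kind symbols [ij,l] = (1/2)(d_i g_jl + d_j g_il - d_l g_ij): [uu,u] = E_u/2 = 1, [uu,v] = F_u - E_v/2 = 0, [uv,u] = E_v/2 = 0, [uv,v] = G_u/2 = 0, [vv,u] = F_v - G_u/2 = 0, [vv,v] = G_v/2 = 0
Gamma^u_ij = (G*[ij,u] - F*[ij,v])/(EG - F^2), Gamma^v_ij = (E*[ij,v] - F*[ij,u])/(EG - F^2)
Gamma_uuu = 1/4, Gamma_uuv = 0, Gamma_uvv = 0, Gamma_vuu = 0, Gamma_vuv = 0, Gamma_vvv = 0
X = (3, 0), Y = (0, -3) at the point

Answer: (nabla_X Y)^u = -4, (nabla_X Y)^v = 0


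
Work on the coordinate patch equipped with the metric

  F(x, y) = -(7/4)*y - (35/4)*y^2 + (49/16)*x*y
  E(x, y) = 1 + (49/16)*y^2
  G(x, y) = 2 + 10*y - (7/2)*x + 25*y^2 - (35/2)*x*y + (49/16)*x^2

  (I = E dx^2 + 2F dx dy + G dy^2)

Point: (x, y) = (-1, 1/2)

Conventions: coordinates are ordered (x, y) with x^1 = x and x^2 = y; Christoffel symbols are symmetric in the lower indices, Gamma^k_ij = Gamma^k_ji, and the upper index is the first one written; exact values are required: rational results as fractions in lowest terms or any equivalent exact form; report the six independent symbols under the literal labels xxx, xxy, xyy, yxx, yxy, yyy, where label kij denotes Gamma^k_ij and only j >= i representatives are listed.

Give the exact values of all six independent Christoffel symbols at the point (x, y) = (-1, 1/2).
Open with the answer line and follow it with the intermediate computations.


Answer: Gamma_xxx = 0, Gamma_xxy = 98/1877, Gamma_xyy = -280/1877, Gamma_yxx = 0, Gamma_yxy = -588/1877, Gamma_yyy = 1680/1877

E = 113/64, F = -147/32, G = 457/16 at the point
E_x = 0, E_y = 49/16, F_x = 49/32, F_y = -217/16, G_x = -147/8, G_y = 105/2
EG - F^2 = 1877/64;  g^inv = (64/1877) * [[457/16, 147/32], [147/32, 113/64]]
first-kind symbols [ij,l] = (1/2)(d_i g_jl + d_j g_il - d_l g_ij): [xx,x] = E_x/2 = 0, [xx,y] = F_x - E_y/2 = 0, [xy,x] = E_y/2 = 49/32, [xy,y] = G_x/2 = -147/16, [yy,x] = F_y - G_x/2 = -35/8, [yy,y] = G_y/2 = 105/4
Gamma^x_ij = (G*[ij,x] - F*[ij,y])/(EG - F^2), Gamma^y_ij = (E*[ij,y] - F*[ij,x])/(EG - F^2)


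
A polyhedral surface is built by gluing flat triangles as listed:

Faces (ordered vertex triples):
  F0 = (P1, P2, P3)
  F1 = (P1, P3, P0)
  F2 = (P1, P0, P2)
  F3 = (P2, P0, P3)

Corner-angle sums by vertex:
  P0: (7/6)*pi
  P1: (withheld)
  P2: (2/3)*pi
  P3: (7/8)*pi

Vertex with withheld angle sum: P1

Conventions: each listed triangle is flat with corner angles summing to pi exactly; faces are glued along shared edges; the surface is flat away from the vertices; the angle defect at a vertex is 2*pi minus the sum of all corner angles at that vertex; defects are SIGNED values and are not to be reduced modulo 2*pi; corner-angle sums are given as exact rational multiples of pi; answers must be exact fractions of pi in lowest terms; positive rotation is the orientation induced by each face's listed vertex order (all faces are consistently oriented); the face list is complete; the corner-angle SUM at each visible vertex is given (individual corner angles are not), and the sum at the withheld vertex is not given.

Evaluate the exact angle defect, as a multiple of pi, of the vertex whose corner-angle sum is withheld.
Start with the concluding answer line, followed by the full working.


Answer: defect(P1) = (17/24)*pi

V = 4, E = 6, F = 4; chi = V - E + F = 2
Gauss-Bonnet: total defect = 2*pi*chi = 4*pi; visible defects sum to (79/24)*pi


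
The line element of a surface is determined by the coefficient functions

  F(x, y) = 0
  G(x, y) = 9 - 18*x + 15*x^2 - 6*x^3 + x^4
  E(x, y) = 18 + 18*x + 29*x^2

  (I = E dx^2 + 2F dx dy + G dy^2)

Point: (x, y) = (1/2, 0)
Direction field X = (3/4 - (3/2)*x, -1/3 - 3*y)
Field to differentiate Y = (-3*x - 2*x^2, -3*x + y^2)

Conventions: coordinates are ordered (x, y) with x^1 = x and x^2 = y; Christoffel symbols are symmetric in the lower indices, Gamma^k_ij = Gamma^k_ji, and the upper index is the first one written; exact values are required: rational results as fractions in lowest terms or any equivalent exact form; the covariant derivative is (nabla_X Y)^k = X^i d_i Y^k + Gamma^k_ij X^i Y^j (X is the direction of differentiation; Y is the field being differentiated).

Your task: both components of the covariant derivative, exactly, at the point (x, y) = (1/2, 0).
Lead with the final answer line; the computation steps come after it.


Answer: (nabla_X Y)^x = 7/137, (nabla_X Y)^y = -16/21

E = 137/4, F = 0, G = 49/16 at the point
E_x = 47, E_y = 0, F_x = 0, F_y = 0, G_x = -7, G_y = 0
EG - F^2 = 6713/64;  g^inv = (64/6713) * [[49/16, 0], [0, 137/4]]
first-kind symbols [ij,l] = (1/2)(d_i g_jl + d_j g_il - d_l g_ij): [xx,x] = E_x/2 = 47/2, [xx,y] = F_x - E_y/2 = 0, [xy,x] = E_y/2 = 0, [xy,y] = G_x/2 = -7/2, [yy,x] = F_y - G_x/2 = 7/2, [yy,y] = G_y/2 = 0
Gamma^x_ij = (G*[ij,x] - F*[ij,y])/(EG - F^2), Gamma^y_ij = (E*[ij,y] - F*[ij,x])/(EG - F^2)
Gamma_xxx = 94/137, Gamma_xxy = 0, Gamma_xyy = 14/137, Gamma_yxx = 0, Gamma_yxy = -8/7, Gamma_yyy = 0
X = (0, -1/3), Y = (-2, -3/2) at the point


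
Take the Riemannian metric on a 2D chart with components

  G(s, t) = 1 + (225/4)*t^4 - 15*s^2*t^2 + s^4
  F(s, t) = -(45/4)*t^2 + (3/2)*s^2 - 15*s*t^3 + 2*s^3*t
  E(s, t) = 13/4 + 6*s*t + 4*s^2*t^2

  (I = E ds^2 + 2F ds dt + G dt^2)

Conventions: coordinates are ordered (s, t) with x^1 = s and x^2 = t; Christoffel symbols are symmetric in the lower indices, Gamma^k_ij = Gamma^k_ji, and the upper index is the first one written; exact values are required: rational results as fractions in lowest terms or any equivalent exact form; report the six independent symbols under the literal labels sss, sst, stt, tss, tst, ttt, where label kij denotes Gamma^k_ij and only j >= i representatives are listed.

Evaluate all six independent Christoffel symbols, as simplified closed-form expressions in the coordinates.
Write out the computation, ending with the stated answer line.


E = 13/4 + 6*s*t + 4*s^2*t^2; F = -(45/4)*t^2 + (3/2)*s^2 - 15*s*t^3 + 2*s^3*t; G = 1 + (225/4)*t^4 - 15*s^2*t^2 + s^4
Gamma^k_ij = (1/2) g^{kl} (d_i g_jl + d_j g_il - d_l g_ij), with g^inv = (1/(EG-F^2)) [[G, -F], [-F, E]]
first partials: E_s = 6*t + 8*s*t^2, E_t = 6*s + 8*s^2*t, F_s = 3*s - 15*t^3 + 6*s^2*t, F_t = -(45/2)*t - 45*s*t^2 + 2*s^3, G_s = -30*s*t^2 + 4*s^3, G_t = 225*t^3 - 30*s^2*t
D = EG - F^2 = 13/4 + 6*s*t + (225/4)*t^4 - 11*s^2*t^2 + s^4
expanded: Gamma^s_ss = (G E_s - 2F F_s + F E_t)/(2D), Gamma^s_st = (G E_t - F G_s)/(2D), Gamma^s_tt = (2G F_t - G G_s - F G_t)/(2D), Gamma^t_ss = (2E F_s - E E_t - F E_s)/(2D), Gamma^t_st = (E G_s - F E_t)/(2D), Gamma^t_tt = (E G_t - 2F F_t + F G_s)/(2D); substitute and cancel common factors

Answer: Gamma_sss = (16*s*t^2 + 12*t)/(4*s^4 - 44*s^2*t^2 + 24*s*t + 225*t^4 + 13), Gamma_sst = (16*s^2*t + 12*s)/(4*s^4 - 44*s^2*t^2 + 24*s*t + 225*t^4 + 13), Gamma_stt = (-120*s*t^2 - 90*t)/(4*s^4 - 44*s^2*t^2 + 24*s*t + 225*t^4 + 13), Gamma_tss = (8*s^2*t - 60*t^3)/(4*s^4 - 44*s^2*t^2 + 24*s*t + 225*t^4 + 13), Gamma_tst = (8*s^3 - 60*s*t^2)/(4*s^4 - 44*s^2*t^2 + 24*s*t + 225*t^4 + 13), Gamma_ttt = (-60*s^2*t + 450*t^3)/(4*s^4 - 44*s^2*t^2 + 24*s*t + 225*t^4 + 13)


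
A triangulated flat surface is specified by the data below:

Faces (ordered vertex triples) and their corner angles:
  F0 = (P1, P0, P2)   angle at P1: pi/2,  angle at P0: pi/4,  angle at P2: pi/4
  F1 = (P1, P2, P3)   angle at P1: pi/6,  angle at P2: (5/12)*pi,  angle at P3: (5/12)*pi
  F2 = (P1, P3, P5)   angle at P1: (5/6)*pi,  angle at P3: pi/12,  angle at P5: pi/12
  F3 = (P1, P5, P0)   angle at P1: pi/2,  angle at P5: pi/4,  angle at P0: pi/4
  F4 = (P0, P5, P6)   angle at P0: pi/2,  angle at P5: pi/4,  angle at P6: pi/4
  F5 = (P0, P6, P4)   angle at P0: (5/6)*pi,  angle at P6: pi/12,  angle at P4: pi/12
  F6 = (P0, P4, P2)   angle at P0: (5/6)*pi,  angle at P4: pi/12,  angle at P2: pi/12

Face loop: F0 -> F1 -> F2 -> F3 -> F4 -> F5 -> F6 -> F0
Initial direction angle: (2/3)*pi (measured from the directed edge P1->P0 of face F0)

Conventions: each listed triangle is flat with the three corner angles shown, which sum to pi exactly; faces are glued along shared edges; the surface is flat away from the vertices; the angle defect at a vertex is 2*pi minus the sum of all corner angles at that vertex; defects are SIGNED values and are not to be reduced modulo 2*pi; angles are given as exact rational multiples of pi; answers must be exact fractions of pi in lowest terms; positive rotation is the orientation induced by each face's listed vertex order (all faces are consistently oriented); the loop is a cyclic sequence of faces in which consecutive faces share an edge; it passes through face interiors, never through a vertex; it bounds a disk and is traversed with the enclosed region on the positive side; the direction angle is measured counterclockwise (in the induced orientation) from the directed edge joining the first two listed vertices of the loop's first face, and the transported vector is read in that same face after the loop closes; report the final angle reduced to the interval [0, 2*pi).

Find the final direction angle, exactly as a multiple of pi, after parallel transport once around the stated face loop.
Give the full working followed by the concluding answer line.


enclosed vertex P0: corner angles sum to (8/3)*pi, defect = 2*pi - (8/3)*pi = (-2/3)*pi
enclosed vertex P1: corner angles sum to 2*pi, defect = 2*pi - 2*pi = 0
transport around the loop rotates by the sum of enclosed defects; add to the initial angle mod 2*pi
final angle = (2/3)*pi - (2/3)*pi = 0 (mod 2*pi)

Answer: final direction angle = 0


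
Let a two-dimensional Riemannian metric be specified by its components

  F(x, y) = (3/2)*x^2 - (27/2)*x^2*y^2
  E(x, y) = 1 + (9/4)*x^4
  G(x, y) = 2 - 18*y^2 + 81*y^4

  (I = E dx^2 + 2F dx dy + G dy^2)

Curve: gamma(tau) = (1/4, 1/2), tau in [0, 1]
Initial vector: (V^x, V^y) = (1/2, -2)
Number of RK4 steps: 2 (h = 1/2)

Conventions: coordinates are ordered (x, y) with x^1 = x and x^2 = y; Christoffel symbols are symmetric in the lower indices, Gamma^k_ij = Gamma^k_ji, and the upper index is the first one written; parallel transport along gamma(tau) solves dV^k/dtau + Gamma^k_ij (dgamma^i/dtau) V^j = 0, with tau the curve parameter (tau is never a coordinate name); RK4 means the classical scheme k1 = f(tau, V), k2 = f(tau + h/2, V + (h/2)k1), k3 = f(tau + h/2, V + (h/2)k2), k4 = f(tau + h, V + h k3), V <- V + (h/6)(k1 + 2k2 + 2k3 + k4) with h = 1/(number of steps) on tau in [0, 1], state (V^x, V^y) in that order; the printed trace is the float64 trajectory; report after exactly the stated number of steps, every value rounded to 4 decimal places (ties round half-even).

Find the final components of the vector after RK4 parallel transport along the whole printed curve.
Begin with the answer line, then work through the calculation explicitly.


Answer: V^x = 0.5000, V^y = -2.0000

gamma'(tau) = (0, 0); f(tau, V)^k = -Gamma^k_ij(gamma(tau)) gamma'^i(tau) V^j; h = 1/2; intermediate values shown to 6 dp
curve data and Christoffel symbols at the stage parameters:
  tau = 0.000000: gamma = (0.250000, 0.500000), gamma' = (0.000000, 0.000000); Gamma_xxx = 0.027345, Gamma_xxy = 0.000000, Gamma_xyy = -0.328143, Gamma_yxx = -0.364603, Gamma_yxy = 0.000000, Gamma_yyy = 4.375237
  tau = 0.250000: gamma = (0.250000, 0.500000), gamma' = (0.000000, 0.000000); Gamma_xxx = 0.027345, Gamma_xxy = 0.000000, Gamma_xyy = -0.328143, Gamma_yxx = -0.364603, Gamma_yxy = 0.000000, Gamma_yyy = 4.375237
  tau = 0.500000: gamma = (0.250000, 0.500000), gamma' = (0.000000, 0.000000); Gamma_xxx = 0.027345, Gamma_xxy = 0.000000, Gamma_xyy = -0.328143, Gamma_yxx = -0.364603, Gamma_yxy = 0.000000, Gamma_yyy = 4.375237
  tau = 0.750000: gamma = (0.250000, 0.500000), gamma' = (0.000000, 0.000000); Gamma_xxx = 0.027345, Gamma_xxy = 0.000000, Gamma_xyy = -0.328143, Gamma_yxx = -0.364603, Gamma_yxy = 0.000000, Gamma_yyy = 4.375237
  tau = 1.000000: gamma = (0.250000, 0.500000), gamma' = (0.000000, 0.000000); Gamma_xxx = 0.027345, Gamma_xxy = 0.000000, Gamma_xyy = -0.328143, Gamma_yxx = -0.364603, Gamma_yxy = 0.000000, Gamma_yyy = 4.375237
step 0: V^x = 0.5000, V^y = -2.0000
step 1: k1 = (0.000000, 0.000000), k2 = (0.000000, 0.000000), k3 = (0.000000, 0.000000), k4 = (0.000000, 0.000000); V <- V + (h/6)(k1 + 2k2 + 2k3 + k4): V^x = 0.5000, V^y = -2.0000
step 2: k1 = (0.000000, 0.000000), k2 = (0.000000, 0.000000), k3 = (0.000000, 0.000000), k4 = (0.000000, 0.000000); V <- V + (h/6)(k1 + 2k2 + 2k3 + k4): V^x = 0.5000, V^y = -2.0000


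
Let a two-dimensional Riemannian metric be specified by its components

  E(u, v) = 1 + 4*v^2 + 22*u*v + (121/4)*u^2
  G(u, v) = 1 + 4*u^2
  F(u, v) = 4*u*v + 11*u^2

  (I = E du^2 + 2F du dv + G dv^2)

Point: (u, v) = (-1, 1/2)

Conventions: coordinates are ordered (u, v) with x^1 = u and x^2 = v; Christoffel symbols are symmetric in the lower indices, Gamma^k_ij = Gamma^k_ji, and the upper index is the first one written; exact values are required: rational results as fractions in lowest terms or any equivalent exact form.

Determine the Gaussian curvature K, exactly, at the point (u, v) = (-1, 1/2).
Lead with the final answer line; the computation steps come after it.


Answer: K = -64/10201

E = 85/4, F = 9, G = 5, EG - F^2 = 101/4 at the point
E_u = -99/2, E_v = -18, F_u = -20, F_v = -4, G_u = -8, G_v = 0
E_vv = 8, F_uv = 4, G_uu = 8
Apply the Brioschi formula K = (det M1 - det M2)/(EG - F^2)^2 over the derivative matrices of E, F, G.
M1 = [[-E_vv/2 + F_uv - G_uu/2, E_u/2, F_u - E_v/2], [F_v - G_u/2, E, F], [G_v/2, F, G]] = [[-4, -99/4, -11], [0, 85/4, 9], [0, 9, 5]]; det M1 = -101
M2 = [[0, E_v/2, G_u/2], [E_v/2, E, F], [G_u/2, F, G]] = [[0, -9, -4], [-9, 85/4, 9], [-4, 9, 5]]; det M2 = -97
det M1 - det M2 = -4; K = -4 / (101/4)^2 = -64/10201


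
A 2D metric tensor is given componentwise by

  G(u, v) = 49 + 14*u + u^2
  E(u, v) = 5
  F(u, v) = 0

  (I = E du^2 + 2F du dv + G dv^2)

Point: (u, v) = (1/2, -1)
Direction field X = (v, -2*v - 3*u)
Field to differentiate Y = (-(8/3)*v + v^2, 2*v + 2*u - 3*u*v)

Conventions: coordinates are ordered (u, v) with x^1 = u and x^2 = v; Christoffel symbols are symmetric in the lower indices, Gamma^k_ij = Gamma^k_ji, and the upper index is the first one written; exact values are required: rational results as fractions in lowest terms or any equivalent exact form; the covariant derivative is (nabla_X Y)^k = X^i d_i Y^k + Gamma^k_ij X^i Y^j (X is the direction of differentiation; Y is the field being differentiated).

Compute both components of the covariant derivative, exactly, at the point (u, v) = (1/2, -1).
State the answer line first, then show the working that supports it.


Answer: (nabla_X Y)^u = -65/24, (nabla_X Y)^v = -823/180

E = 5, F = 0, G = 225/4 at the point
E_u = 0, E_v = 0, F_u = 0, F_v = 0, G_u = 15, G_v = 0
EG - F^2 = 1125/4;  g^inv = (4/1125) * [[225/4, 0], [0, 5]]
first-kind symbols [ij,l] = (1/2)(d_i g_jl + d_j g_il - d_l g_ij): [uu,u] = E_u/2 = 0, [uu,v] = F_u - E_v/2 = 0, [uv,u] = E_v/2 = 0, [uv,v] = G_u/2 = 15/2, [vv,u] = F_v - G_u/2 = -15/2, [vv,v] = G_v/2 = 0
Gamma^u_ij = (G*[ij,u] - F*[ij,v])/(EG - F^2), Gamma^v_ij = (E*[ij,v] - F*[ij,u])/(EG - F^2)
Gamma_uuu = 0, Gamma_uuv = 0, Gamma_uvv = -3/2, Gamma_vuu = 0, Gamma_vuv = 2/15, Gamma_vvv = 0
X = (-1, 1/2), Y = (11/3, 1/2) at the point


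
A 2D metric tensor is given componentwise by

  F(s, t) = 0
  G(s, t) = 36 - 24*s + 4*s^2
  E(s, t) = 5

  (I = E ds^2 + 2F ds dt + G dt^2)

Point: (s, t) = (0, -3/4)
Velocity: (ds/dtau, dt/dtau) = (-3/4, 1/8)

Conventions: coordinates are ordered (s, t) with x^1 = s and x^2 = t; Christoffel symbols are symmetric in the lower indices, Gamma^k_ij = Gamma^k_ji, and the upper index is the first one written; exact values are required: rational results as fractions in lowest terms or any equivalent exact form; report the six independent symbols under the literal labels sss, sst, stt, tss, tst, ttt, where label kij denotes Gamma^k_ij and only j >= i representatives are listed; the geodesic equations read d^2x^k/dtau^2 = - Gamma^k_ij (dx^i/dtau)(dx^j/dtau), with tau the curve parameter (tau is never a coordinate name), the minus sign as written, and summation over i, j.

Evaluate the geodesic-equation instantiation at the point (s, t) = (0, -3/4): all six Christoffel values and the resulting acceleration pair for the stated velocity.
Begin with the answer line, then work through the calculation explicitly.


Answer: Gamma_sss = 0, Gamma_sst = 0, Gamma_stt = 12/5, Gamma_tss = 0, Gamma_tst = -1/3, Gamma_ttt = 0; accelerations (d^2s/dtau^2, d^2t/dtau^2) = (-3/80, -1/16)

E = 5, F = 0, G = 36 at the point
E_s = 0, E_t = 0, F_s = 0, F_t = 0, G_s = -24, G_t = 0
EG - F^2 = 180;  g^inv = (1/180) * [[36, 0], [0, 5]]
first-kind symbols [ij,l] = (1/2)(d_i g_jl + d_j g_il - d_l g_ij): [ss,s] = E_s/2 = 0, [ss,t] = F_s - E_t/2 = 0, [st,s] = E_t/2 = 0, [st,t] = G_s/2 = -12, [tt,s] = F_t - G_s/2 = 12, [tt,t] = G_t/2 = 0
Gamma^s_ij = (G*[ij,s] - F*[ij,t])/(EG - F^2), Gamma^t_ij = (E*[ij,t] - F*[ij,s])/(EG - F^2)
Gamma_sss = 0, Gamma_sst = 0, Gamma_stt = 12/5, Gamma_tss = 0, Gamma_tst = -1/3, Gamma_ttt = 0
d^2s/dtau^2 = -(Gamma_sss*(-3/4)^2 + 2*Gamma_sst*(-3/4)*(1/8) + Gamma_stt*(1/8)^2) = -3/80
d^2t/dtau^2 = -(Gamma_tss*(-3/4)^2 + 2*Gamma_tst*(-3/4)*(1/8) + Gamma_ttt*(1/8)^2) = -1/16


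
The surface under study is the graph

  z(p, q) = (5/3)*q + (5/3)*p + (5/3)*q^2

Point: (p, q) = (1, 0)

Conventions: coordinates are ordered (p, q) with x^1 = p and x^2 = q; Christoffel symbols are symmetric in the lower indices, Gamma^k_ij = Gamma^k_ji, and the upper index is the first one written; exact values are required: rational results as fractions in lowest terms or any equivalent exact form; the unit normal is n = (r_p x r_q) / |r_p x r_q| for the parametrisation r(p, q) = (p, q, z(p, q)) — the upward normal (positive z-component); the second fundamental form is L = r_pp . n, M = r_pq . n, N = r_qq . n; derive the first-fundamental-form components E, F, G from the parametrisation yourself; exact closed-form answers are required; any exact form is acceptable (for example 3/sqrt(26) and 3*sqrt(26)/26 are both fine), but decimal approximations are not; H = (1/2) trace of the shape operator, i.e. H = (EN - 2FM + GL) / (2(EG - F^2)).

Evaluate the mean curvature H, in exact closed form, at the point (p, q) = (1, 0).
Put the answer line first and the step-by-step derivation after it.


Answer: H = 170*sqrt(59)/3481

z_p = 5/3, z_q = 5/3, z_pp = 0, z_pq = 0, z_qq = 10/3
E = 34/9, F = 25/9, G = 34/9; answer radicand W^2 = 59/9
unnormalised second-form numerators: l = 0, m = 0, n = 10/3; L = l/sqrt(59/9), and similarly M = m/sqrt(W^2), N = n/sqrt(W^2)
H = (E*n - 2*F*m + G*l) / (2*(EG - F^2)*sqrt(W^2)); E*n - 2*F*m + G*l = 340/27, EG - F^2 = 59/9, so H = (170/177)/sqrt(59/9)


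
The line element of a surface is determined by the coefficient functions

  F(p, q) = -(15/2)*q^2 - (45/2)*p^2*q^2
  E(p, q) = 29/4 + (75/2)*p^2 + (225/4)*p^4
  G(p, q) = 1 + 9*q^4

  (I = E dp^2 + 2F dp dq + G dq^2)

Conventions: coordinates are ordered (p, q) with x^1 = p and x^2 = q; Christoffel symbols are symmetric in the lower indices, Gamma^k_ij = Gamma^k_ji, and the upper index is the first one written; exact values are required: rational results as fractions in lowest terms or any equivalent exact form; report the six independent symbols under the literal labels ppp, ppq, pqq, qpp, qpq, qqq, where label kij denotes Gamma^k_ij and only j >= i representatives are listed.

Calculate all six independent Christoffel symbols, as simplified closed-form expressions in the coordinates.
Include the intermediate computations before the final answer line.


E = 29/4 + (75/2)*p^2 + (225/4)*p^4; F = -(15/2)*q^2 - (45/2)*p^2*q^2; G = 1 + 9*q^4
Gamma^k_ij = (1/2) g^{kl} (d_i g_jl + d_j g_il - d_l g_ij), with g^inv = (1/(EG-F^2)) [[G, -F], [-F, E]]
first partials: E_p = 75*p + 225*p^3, E_q = 0, F_p = -45*p*q^2, F_q = -15*q - 45*p^2*q, G_p = 0, G_q = 36*q^3
D = EG - F^2 = 29/4 + (75/2)*p^2 + 9*q^4 + (225/4)*p^4
expanded: Gamma^p_pp = (G E_p - 2F F_p + F E_q)/(2D), Gamma^p_pq = (G E_q - F G_p)/(2D), Gamma^p_qq = (2G F_q - G G_p - F G_q)/(2D), Gamma^q_pp = (2E F_p - E E_q - F E_p)/(2D), Gamma^q_pq = (E G_p - F E_q)/(2D), Gamma^q_qq = (E G_q - 2F F_q + F G_p)/(2D); substitute and cancel common factors

Answer: Gamma_ppp = (450*p^3 + 150*p)/(225*p^4 + 150*p^2 + 36*q^4 + 29), Gamma_ppq = 0, Gamma_pqq = (-180*p^2*q - 60*q)/(225*p^4 + 150*p^2 + 36*q^4 + 29), Gamma_qpp = -180*p*q^2/(225*p^4 + 150*p^2 + 36*q^4 + 29), Gamma_qpq = 0, Gamma_qqq = 72*q^3/(225*p^4 + 150*p^2 + 36*q^4 + 29)


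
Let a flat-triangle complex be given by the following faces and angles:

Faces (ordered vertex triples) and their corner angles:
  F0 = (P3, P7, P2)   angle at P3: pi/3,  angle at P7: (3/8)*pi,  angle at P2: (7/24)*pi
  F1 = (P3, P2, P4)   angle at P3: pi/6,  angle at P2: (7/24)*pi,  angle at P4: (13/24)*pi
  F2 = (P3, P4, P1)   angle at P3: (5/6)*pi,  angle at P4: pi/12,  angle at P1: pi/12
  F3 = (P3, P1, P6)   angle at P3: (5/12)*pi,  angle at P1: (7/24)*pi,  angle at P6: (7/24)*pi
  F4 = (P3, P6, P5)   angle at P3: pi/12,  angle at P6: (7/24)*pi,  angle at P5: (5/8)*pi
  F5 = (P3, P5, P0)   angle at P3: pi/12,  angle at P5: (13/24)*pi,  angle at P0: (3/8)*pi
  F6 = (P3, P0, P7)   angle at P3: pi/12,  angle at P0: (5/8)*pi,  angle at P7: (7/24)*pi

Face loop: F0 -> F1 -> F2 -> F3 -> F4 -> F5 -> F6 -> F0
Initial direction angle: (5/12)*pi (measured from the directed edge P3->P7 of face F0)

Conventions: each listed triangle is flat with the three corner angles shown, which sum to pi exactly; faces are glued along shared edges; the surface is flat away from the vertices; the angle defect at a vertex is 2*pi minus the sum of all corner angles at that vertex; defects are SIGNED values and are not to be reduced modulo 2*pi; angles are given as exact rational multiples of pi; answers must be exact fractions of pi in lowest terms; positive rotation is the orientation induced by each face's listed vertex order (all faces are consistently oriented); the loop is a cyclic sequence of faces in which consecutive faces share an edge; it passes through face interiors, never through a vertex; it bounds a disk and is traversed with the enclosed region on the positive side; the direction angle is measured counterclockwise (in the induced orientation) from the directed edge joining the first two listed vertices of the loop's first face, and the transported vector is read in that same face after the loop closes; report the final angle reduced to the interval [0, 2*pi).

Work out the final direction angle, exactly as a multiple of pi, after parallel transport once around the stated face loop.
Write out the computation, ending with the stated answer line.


enclosed vertex P3: corner angles sum to 2*pi, defect = 2*pi - 2*pi = 0
adding the enclosed defects to the starting angle (mod 2*pi, induced orientation) gives the holonomy
final angle = (5/12)*pi + 0 = (5/12)*pi (mod 2*pi)

Answer: final direction angle = (5/12)*pi
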